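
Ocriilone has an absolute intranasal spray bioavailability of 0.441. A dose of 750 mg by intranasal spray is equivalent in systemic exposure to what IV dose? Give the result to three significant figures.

Systemic exposure from an extravascular dose = F × D_ev, so the equivalent IV dose is F × D_ev.
D_iv = F × D_ev = 0.441 × 750 = 330.75 mg

D_iv = 331 mg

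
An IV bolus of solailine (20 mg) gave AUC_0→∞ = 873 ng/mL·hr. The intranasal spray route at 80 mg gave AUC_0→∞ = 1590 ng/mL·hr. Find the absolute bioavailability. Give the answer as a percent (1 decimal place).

F = 45.5%

F = (AUC_ev / D_ev) / (AUC_iv / D_iv)
  = (1590/80) / (873/20)
  = 19.875 / 43.65 = 0.4553
  = 45.53%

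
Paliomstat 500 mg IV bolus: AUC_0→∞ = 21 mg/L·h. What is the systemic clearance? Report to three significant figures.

CL = 23.8 L/h

CL = Dose_iv / AUC_0→∞
   = 500 / 21 = 23.8095 L/h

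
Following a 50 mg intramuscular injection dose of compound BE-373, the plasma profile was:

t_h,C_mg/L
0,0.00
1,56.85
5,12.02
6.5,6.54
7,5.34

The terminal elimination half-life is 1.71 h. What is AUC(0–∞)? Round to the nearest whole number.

AUC = 196 mg/L·h

Trapezoidal AUC_0→7:
  [0→1]: (0.00+56.85)/2 × 1 = 28.425
  [1→5]: (56.85+12.02)/2 × 4 = 137.74
  [5→6.5]: (12.02+6.54)/2 × 1.5 = 13.92
  [6.5→7]: (6.54+5.34)/2 × 0.5 = 2.97
  Sum = 183.055 mg/L·h
k_e = ln2 / t½ = 0.693147 / 1.71 = 0.4053 h^-1
Extrapolated tail: C_last / k_e = 5.34 / 0.4053 = 13.175
AUC_0→∞ = 183.055 + 13.175 = 196.23 mg/L·h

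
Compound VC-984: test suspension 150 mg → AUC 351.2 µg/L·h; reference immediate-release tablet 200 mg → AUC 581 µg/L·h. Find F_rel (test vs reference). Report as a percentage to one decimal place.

F_rel = 80.6%

F_rel = (AUC_test/D_test) / (AUC_ref/D_ref)
      = (351.2/150) / (581/200)
      = 2.34133 / 2.905 = 0.8060 = 80.60%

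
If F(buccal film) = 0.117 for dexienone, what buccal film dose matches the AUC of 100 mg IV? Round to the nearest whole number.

D_buccal = 855 mg

For equal systemic exposure: F × D_ev = D_iv
D_ev = D_iv / F = 100 / 0.117 = 854.701 mg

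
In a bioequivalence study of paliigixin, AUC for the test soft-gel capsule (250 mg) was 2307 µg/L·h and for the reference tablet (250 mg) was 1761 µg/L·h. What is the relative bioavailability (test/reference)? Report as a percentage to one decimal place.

F_rel = 131.0%

F_rel = (AUC_test/D_test) / (AUC_ref/D_ref)
      = (2307/250) / (1761/250)
      = 9.228 / 7.044 = 1.3101 = 131.01%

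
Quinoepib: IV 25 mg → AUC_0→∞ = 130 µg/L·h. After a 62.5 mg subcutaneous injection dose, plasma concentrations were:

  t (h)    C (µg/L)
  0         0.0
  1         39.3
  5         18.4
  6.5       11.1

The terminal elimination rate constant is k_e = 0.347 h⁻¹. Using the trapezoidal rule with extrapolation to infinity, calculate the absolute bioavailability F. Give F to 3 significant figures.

Trapezoidal AUC_0→6.5 (subcutaneous injection):
  [0→1]: (0.0+39.3)/2 × 1 = 19.65
  [1→5]: (39.3+18.4)/2 × 4 = 115.4
  [5→6.5]: (18.4+11.1)/2 × 1.5 = 22.125
  Sum = 157.175 µg/L·h
Tail: C_last/k_e = 11.1/0.347 = 31.988
AUC_0→∞ (subcutaneous injection) = 157.175 + 31.988 = 189.163 µg/L·h
F = (AUC_ev/D_ev)/(AUC_iv/D_iv) = (189.163/62.5)/(130/25) = 3.026608/5.2 = 0.5820

F = 0.582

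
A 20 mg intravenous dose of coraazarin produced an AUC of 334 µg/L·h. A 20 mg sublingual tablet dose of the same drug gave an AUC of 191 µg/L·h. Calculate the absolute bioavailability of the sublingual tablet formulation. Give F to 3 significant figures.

F = (AUC_ev / D_ev) / (AUC_iv / D_iv)
  = (191/20) / (334/20)
  = 9.55 / 16.7 = 0.5719

F = 0.572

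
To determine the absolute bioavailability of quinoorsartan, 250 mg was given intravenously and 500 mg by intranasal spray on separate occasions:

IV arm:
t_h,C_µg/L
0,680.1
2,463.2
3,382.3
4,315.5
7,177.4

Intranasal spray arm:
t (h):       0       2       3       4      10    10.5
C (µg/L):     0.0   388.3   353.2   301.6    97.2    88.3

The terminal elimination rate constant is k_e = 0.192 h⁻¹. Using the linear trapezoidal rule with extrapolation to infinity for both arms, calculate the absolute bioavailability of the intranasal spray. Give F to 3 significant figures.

F = 0.390

Trapezoidal AUC_0→7 (IV):
  [0→2]: (680.1+463.2)/2 × 2 = 1143.3
  [2→3]: (463.2+382.3)/2 × 1 = 422.75
  [3→4]: (382.3+315.5)/2 × 1 = 348.9
  [4→7]: (315.5+177.4)/2 × 3 = 739.35
  Sum = 2654.3 µg/L·h
IV tail: 177.4/0.192 = 923.958; AUC_iv,0→∞ = 2654.3 + 923.958 = 3578.258 µg/L·h
Trapezoidal AUC_0→10.5 (intranasal spray):
  [0→2]: (0.0+388.3)/2 × 2 = 388.3
  [2→3]: (388.3+353.2)/2 × 1 = 370.75
  [3→4]: (353.2+301.6)/2 × 1 = 327.4
  [4→10]: (301.6+97.2)/2 × 6 = 1196.4
  [10→10.5]: (97.2+88.3)/2 × 0.5 = 46.375
  Sum = 2329.225 µg/L·h
intranasal spray tail: 88.3/0.192 = 459.896; AUC_ev,0→∞ = 2329.225 + 459.896 = 2789.121 µg/L·h
F = (AUC_ev/D_ev)/(AUC_iv/D_iv) = (2789.121/500)/(3578.258/250) = 5.578242/14.313032 = 0.3897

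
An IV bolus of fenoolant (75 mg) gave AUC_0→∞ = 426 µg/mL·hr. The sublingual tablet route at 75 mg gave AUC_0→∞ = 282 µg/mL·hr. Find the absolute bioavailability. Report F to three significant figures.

F = 0.662

F = (AUC_ev / D_ev) / (AUC_iv / D_iv)
  = (282/75) / (426/75)
  = 3.76 / 5.68 = 0.6620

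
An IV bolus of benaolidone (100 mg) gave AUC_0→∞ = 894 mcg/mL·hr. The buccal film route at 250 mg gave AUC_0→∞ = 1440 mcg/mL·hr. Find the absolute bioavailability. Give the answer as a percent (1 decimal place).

F = 64.4%

F = (AUC_ev / D_ev) / (AUC_iv / D_iv)
  = (1440/250) / (894/100)
  = 5.76 / 8.94 = 0.6443
  = 64.43%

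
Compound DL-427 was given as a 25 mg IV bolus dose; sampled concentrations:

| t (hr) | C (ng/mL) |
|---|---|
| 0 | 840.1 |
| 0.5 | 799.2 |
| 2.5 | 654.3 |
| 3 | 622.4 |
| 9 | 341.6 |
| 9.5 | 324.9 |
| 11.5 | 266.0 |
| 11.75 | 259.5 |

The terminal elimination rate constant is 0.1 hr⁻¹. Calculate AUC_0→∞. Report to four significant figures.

Trapezoidal AUC_0→11.75:
  [0→0.5]: (840.1+799.2)/2 × 0.5 = 409.825
  [0.5→2.5]: (799.2+654.3)/2 × 2 = 1453.5
  [2.5→3]: (654.3+622.4)/2 × 0.5 = 319.175
  [3→9]: (622.4+341.6)/2 × 6 = 2892.0
  [9→9.5]: (341.6+324.9)/2 × 0.5 = 166.625
  [9.5→11.5]: (324.9+266.0)/2 × 2 = 590.9
  [11.5→11.75]: (266.0+259.5)/2 × 0.25 = 65.6875
  Sum = 5897.7125 ng/mL·hr
Extrapolated tail: C_last / k_e = 259.5 / 0.1 = 2595.000
AUC_0→∞ = 5897.7125 + 2595.000 = 8492.7125 ng/mL·hr

AUC = 8493 ng/mL·hr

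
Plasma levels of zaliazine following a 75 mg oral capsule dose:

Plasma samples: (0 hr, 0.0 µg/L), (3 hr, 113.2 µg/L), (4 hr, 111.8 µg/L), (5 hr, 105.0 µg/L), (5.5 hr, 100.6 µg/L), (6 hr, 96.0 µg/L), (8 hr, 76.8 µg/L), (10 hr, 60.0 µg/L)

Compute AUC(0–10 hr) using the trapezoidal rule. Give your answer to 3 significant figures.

AUC = 801 µg/L·hr

Trapezoidal AUC_0→10:
  [0→3]: (0.0+113.2)/2 × 3 = 169.8
  [3→4]: (113.2+111.8)/2 × 1 = 112.5
  [4→5]: (111.8+105.0)/2 × 1 = 108.4
  [5→5.5]: (105.0+100.6)/2 × 0.5 = 51.4
  [5.5→6]: (100.6+96.0)/2 × 0.5 = 49.15
  [6→8]: (96.0+76.8)/2 × 2 = 172.8
  [8→10]: (76.8+60.0)/2 × 2 = 136.8
  Sum = 800.85 µg/L·hr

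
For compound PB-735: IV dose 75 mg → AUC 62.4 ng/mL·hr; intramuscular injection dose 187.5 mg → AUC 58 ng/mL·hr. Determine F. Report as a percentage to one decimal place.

F = (AUC_ev / D_ev) / (AUC_iv / D_iv)
  = (58/187.5) / (62.4/75)
  = 0.309333 / 0.832 = 0.3718
  = 37.18%

F = 37.2%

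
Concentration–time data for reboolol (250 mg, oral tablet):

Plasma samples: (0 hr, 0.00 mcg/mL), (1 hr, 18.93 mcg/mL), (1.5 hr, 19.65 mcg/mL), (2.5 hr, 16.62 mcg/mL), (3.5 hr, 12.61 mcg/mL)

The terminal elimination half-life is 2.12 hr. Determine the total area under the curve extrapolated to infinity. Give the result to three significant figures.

Trapezoidal AUC_0→3.5:
  [0→1]: (0.00+18.93)/2 × 1 = 9.465
  [1→1.5]: (18.93+19.65)/2 × 0.5 = 9.645
  [1.5→2.5]: (19.65+16.62)/2 × 1 = 18.135
  [2.5→3.5]: (16.62+12.61)/2 × 1 = 14.615
  Sum = 51.86 mcg/mL·hr
k_e = ln2 / t½ = 0.693147 / 2.12 = 0.3270 hr^-1
Extrapolated tail: C_last / k_e = 12.61 / 0.327 = 38.563
AUC_0→∞ = 51.86 + 38.563 = 90.423 mcg/mL·hr

AUC = 90.4 mcg/mL·hr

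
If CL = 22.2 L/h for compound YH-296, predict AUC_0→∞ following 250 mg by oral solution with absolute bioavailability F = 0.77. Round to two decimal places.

AUC = 8.67 mg/L·h

AUC_0→∞ = F × Dose / CL
        = 0.77 × 250 / 22.2 = 8.67117 mg/L·h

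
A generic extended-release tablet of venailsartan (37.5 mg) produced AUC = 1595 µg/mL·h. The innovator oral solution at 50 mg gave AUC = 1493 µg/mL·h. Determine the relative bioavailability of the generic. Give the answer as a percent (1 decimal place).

F_rel = (AUC_test/D_test) / (AUC_ref/D_ref)
      = (1595/37.5) / (1493/50)
      = 42.5333 / 29.86 = 1.4244 = 142.44%

F_rel = 142.4%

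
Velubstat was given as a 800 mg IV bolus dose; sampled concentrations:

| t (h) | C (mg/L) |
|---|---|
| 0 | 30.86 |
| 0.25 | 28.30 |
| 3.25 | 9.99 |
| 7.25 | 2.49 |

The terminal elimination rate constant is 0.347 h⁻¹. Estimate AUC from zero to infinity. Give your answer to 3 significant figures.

AUC = 97.0 mg/L·h

Trapezoidal AUC_0→7.25:
  [0→0.25]: (30.86+28.30)/2 × 0.25 = 7.395
  [0.25→3.25]: (28.30+9.99)/2 × 3 = 57.435
  [3.25→7.25]: (9.99+2.49)/2 × 4 = 24.96
  Sum = 89.79 mg/L·h
Extrapolated tail: C_last / k_e = 2.49 / 0.347 = 7.176
AUC_0→∞ = 89.79 + 7.176 = 96.966 mg/L·h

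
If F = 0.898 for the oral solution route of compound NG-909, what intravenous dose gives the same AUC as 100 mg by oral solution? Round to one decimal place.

D_iv = 89.8 mg

Systemic exposure from an extravascular dose = F × D_ev, so the equivalent IV dose is F × D_ev.
D_iv = F × D_ev = 0.898 × 100 = 89.8 mg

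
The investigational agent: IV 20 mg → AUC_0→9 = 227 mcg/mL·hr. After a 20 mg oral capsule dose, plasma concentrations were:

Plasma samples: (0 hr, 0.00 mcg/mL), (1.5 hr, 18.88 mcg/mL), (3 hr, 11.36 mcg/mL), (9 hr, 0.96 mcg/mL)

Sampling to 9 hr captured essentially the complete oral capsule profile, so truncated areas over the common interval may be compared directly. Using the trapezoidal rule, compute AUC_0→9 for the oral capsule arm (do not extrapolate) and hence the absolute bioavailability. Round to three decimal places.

Trapezoidal AUC_0→9 (oral capsule):
  [0→1.5]: (0.00+18.88)/2 × 1.5 = 14.16
  [1.5→3]: (18.88+11.36)/2 × 1.5 = 22.68
  [3→9]: (11.36+0.96)/2 × 6 = 36.96
  Sum = 73.8 mcg/mL·hr
F = (AUC_ev/D_ev)/(AUC_iv/D_iv) = (73.8/20)/(227/20) = 3.69/11.35 = 0.3251

F = 0.325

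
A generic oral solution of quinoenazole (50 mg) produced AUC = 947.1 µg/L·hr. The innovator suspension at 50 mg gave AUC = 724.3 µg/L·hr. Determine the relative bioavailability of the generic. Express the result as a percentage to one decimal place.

F_rel = 130.8%

F_rel = (AUC_test/D_test) / (AUC_ref/D_ref)
      = (947.1/50) / (724.3/50)
      = 18.942 / 14.486 = 1.3076 = 130.76%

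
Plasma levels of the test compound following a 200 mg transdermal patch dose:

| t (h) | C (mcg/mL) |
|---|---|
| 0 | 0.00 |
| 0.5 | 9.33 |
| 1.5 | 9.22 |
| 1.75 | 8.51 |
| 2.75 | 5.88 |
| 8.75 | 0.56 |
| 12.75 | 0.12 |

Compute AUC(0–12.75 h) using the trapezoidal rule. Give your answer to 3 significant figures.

Trapezoidal AUC_0→12.75:
  [0→0.5]: (0.00+9.33)/2 × 0.5 = 2.3325
  [0.5→1.5]: (9.33+9.22)/2 × 1 = 9.275
  [1.5→1.75]: (9.22+8.51)/2 × 0.25 = 2.21625
  [1.75→2.75]: (8.51+5.88)/2 × 1 = 7.195
  [2.75→8.75]: (5.88+0.56)/2 × 6 = 19.32
  [8.75→12.75]: (0.56+0.12)/2 × 4 = 1.36
  Sum = 41.69875 mcg/mL·h

AUC = 41.7 mcg/mL·h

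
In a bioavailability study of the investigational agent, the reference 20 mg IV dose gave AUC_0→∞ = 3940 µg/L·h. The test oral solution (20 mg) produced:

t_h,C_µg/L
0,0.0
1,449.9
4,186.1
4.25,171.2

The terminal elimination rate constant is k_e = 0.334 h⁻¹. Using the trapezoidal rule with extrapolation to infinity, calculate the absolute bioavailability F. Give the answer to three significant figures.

F = 0.441

Trapezoidal AUC_0→4.25 (oral solution):
  [0→1]: (0.0+449.9)/2 × 1 = 224.95
  [1→4]: (449.9+186.1)/2 × 3 = 954.0
  [4→4.25]: (186.1+171.2)/2 × 0.25 = 44.6625
  Sum = 1223.6125 µg/L·h
Tail: C_last/k_e = 171.2/0.334 = 512.575
AUC_0→∞ (oral solution) = 1223.6125 + 512.575 = 1736.1875 µg/L·h
F = (AUC_ev/D_ev)/(AUC_iv/D_iv) = (1736.1875/20)/(3940/20) = 86.809375/197 = 0.4407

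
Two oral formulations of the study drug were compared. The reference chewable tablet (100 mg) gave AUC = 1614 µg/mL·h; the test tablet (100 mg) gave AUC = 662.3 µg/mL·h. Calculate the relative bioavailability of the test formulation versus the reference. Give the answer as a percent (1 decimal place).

F_rel = (AUC_test/D_test) / (AUC_ref/D_ref)
      = (662.3/100) / (1614/100)
      = 6.623 / 16.14 = 0.4103 = 41.03%

F_rel = 41.0%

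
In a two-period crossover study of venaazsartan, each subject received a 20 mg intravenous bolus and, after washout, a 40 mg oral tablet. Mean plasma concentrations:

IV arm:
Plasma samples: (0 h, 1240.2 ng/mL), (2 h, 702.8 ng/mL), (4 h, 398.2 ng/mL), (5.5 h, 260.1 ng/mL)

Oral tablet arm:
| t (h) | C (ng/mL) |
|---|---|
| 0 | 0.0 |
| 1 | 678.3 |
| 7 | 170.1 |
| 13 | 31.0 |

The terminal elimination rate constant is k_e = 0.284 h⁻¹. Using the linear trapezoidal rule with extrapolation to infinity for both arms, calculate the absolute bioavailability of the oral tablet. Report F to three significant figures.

Trapezoidal AUC_0→5.5 (IV):
  [0→2]: (1240.2+702.8)/2 × 2 = 1943.0
  [2→4]: (702.8+398.2)/2 × 2 = 1101.0
  [4→5.5]: (398.2+260.1)/2 × 1.5 = 493.725
  Sum = 3537.725 ng/mL·h
IV tail: 260.1/0.284 = 915.845; AUC_iv,0→∞ = 3537.725 + 915.845 = 4453.57 ng/mL·h
Trapezoidal AUC_0→13 (oral tablet):
  [0→1]: (0.0+678.3)/2 × 1 = 339.15
  [1→7]: (678.3+170.1)/2 × 6 = 2545.2
  [7→13]: (170.1+31.0)/2 × 6 = 603.3
  Sum = 3487.65 ng/mL·h
oral tablet tail: 31.0/0.284 = 109.155; AUC_ev,0→∞ = 3487.65 + 109.155 = 3596.805 ng/mL·h
F = (AUC_ev/D_ev)/(AUC_iv/D_iv) = (3596.805/40)/(4453.57/20) = 89.920125/222.6785 = 0.4038

F = 0.404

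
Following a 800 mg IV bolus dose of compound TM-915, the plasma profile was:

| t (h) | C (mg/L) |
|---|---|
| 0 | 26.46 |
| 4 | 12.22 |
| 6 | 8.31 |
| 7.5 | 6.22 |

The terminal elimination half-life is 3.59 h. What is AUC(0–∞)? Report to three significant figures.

AUC = 141 mg/L·h

Trapezoidal AUC_0→7.5:
  [0→4]: (26.46+12.22)/2 × 4 = 77.36
  [4→6]: (12.22+8.31)/2 × 2 = 20.53
  [6→7.5]: (8.31+6.22)/2 × 1.5 = 10.8975
  Sum = 108.7875 mg/L·h
k_e = ln2 / t½ = 0.693147 / 3.59 = 0.1931 h^-1
Extrapolated tail: C_last / k_e = 6.22 / 0.1931 = 32.211
AUC_0→∞ = 108.7875 + 32.211 = 140.9985 mg/L·h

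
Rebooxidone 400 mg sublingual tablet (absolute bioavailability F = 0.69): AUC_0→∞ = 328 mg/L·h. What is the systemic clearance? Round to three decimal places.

CL = 0.841 L/h

CL = F × Dose / AUC_0→∞
   = 0.69 × 400 / 328 = 0.841463 L/h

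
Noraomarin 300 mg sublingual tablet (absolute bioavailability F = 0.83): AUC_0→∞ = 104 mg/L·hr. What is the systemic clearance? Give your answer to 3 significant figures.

CL = F × Dose / AUC_0→∞
   = 0.83 × 300 / 104 = 2.39423 L/hr

CL = 2.39 L/hr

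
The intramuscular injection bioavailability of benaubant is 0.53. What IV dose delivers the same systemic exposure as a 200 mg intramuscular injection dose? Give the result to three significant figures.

Systemic exposure from an extravascular dose = F × D_ev, so the equivalent IV dose is F × D_ev.
D_iv = F × D_ev = 0.53 × 200 = 106 mg

D_iv = 106 mg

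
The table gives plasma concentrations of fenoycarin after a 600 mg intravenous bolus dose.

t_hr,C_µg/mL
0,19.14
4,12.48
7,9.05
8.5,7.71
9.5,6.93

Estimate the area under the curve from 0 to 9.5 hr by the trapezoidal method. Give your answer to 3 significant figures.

Trapezoidal AUC_0→9.5:
  [0→4]: (19.14+12.48)/2 × 4 = 63.24
  [4→7]: (12.48+9.05)/2 × 3 = 32.295
  [7→8.5]: (9.05+7.71)/2 × 1.5 = 12.57
  [8.5→9.5]: (7.71+6.93)/2 × 1 = 7.32
  Sum = 115.425 µg/mL·hr

AUC = 115 µg/mL·hr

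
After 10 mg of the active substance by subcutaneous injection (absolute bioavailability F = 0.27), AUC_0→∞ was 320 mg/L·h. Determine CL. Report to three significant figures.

CL = 0.00844 L/h

CL = F × Dose / AUC_0→∞
   = 0.27 × 10 / 320 = 0.0084375 L/h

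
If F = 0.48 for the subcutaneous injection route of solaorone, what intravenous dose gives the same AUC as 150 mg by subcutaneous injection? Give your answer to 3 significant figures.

Systemic exposure from an extravascular dose = F × D_ev, so the equivalent IV dose is F × D_ev.
D_iv = F × D_ev = 0.48 × 150 = 72 mg

D_iv = 72.0 mg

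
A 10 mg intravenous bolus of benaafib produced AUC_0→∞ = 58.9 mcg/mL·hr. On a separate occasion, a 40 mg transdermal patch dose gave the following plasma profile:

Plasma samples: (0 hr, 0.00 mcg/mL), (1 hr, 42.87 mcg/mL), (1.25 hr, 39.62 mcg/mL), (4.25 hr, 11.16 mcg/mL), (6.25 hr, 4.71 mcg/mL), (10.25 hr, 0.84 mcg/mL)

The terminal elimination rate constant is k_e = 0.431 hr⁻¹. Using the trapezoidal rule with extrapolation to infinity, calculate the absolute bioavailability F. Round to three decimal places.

Trapezoidal AUC_0→10.25 (transdermal patch):
  [0→1]: (0.00+42.87)/2 × 1 = 21.435
  [1→1.25]: (42.87+39.62)/2 × 0.25 = 10.31125
  [1.25→4.25]: (39.62+11.16)/2 × 3 = 76.17
  [4.25→6.25]: (11.16+4.71)/2 × 2 = 15.87
  [6.25→10.25]: (4.71+0.84)/2 × 4 = 11.1
  Sum = 134.88625 mcg/mL·hr
Tail: C_last/k_e = 0.84/0.431 = 1.949
AUC_0→∞ (transdermal patch) = 134.88625 + 1.949 = 136.83525 mcg/mL·hr
F = (AUC_ev/D_ev)/(AUC_iv/D_iv) = (136.83525/40)/(58.9/10) = 3.42088/5.89 = 0.5808

F = 0.581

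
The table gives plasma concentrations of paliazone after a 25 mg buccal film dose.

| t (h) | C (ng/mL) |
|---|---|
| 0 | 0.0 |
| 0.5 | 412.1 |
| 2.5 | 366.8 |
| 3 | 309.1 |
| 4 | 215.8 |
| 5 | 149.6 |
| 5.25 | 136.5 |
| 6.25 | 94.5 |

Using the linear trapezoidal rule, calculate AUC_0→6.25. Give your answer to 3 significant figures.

Trapezoidal AUC_0→6.25:
  [0→0.5]: (0.0+412.1)/2 × 0.5 = 103.025
  [0.5→2.5]: (412.1+366.8)/2 × 2 = 778.9
  [2.5→3]: (366.8+309.1)/2 × 0.5 = 168.975
  [3→4]: (309.1+215.8)/2 × 1 = 262.45
  [4→5]: (215.8+149.6)/2 × 1 = 182.7
  [5→5.25]: (149.6+136.5)/2 × 0.25 = 35.7625
  [5.25→6.25]: (136.5+94.5)/2 × 1 = 115.5
  Sum = 1647.3125 ng/mL·h

AUC = 1650 ng/mL·h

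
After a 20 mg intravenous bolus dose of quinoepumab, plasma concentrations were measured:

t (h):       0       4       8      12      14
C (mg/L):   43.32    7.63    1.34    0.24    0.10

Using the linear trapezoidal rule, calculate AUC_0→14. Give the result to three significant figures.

Trapezoidal AUC_0→14:
  [0→4]: (43.32+7.63)/2 × 4 = 101.9
  [4→8]: (7.63+1.34)/2 × 4 = 17.94
  [8→12]: (1.34+0.24)/2 × 4 = 3.16
  [12→14]: (0.24+0.10)/2 × 2 = 0.34
  Sum = 123.34 mg/L·h

AUC = 123 mg/L·h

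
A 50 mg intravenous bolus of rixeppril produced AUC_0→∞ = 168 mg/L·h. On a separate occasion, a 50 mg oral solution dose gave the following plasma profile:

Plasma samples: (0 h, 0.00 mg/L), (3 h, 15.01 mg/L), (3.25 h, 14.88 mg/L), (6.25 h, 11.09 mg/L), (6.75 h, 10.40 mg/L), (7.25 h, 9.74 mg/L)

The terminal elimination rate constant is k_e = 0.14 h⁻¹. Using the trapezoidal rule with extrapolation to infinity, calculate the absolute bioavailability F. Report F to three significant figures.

F = 0.864

Trapezoidal AUC_0→7.25 (oral solution):
  [0→3]: (0.00+15.01)/2 × 3 = 22.515
  [3→3.25]: (15.01+14.88)/2 × 0.25 = 3.73625
  [3.25→6.25]: (14.88+11.09)/2 × 3 = 38.955
  [6.25→6.75]: (11.09+10.40)/2 × 0.5 = 5.3725
  [6.75→7.25]: (10.40+9.74)/2 × 0.5 = 5.035
  Sum = 75.61375 mg/L·h
Tail: C_last/k_e = 9.74/0.14 = 69.571
AUC_0→∞ (oral solution) = 75.61375 + 69.571 = 145.18475 mg/L·h
F = (AUC_ev/D_ev)/(AUC_iv/D_iv) = (145.18475/50)/(168/50) = 2.903695/3.36 = 0.8642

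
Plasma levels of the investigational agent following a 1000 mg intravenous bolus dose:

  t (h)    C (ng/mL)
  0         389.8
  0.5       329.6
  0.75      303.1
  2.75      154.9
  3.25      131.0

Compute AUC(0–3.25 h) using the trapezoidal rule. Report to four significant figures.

Trapezoidal AUC_0→3.25:
  [0→0.5]: (389.8+329.6)/2 × 0.5 = 179.85
  [0.5→0.75]: (329.6+303.1)/2 × 0.25 = 79.0875
  [0.75→2.75]: (303.1+154.9)/2 × 2 = 458.0
  [2.75→3.25]: (154.9+131.0)/2 × 0.5 = 71.475
  Sum = 788.4125 ng/mL·h

AUC = 788.4 ng/mL·h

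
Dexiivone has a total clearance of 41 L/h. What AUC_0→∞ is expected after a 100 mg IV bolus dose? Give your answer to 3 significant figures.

AUC_0→∞ = Dose_iv / CL
        = 100 / 41 = 2.43902 mg/L·h

AUC = 2.44 mg/L·h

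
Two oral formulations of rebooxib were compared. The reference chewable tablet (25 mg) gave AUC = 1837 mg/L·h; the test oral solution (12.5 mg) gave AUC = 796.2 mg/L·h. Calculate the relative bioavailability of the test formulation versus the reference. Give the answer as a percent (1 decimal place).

F_rel = (AUC_test/D_test) / (AUC_ref/D_ref)
      = (796.2/12.5) / (1837/25)
      = 63.696 / 73.48 = 0.8668 = 86.68%

F_rel = 86.7%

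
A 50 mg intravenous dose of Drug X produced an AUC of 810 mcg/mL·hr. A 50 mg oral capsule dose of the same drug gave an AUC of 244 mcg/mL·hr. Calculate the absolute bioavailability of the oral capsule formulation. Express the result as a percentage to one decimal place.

F = (AUC_ev / D_ev) / (AUC_iv / D_iv)
  = (244/50) / (810/50)
  = 4.88 / 16.2 = 0.3012
  = 30.12%

F = 30.1%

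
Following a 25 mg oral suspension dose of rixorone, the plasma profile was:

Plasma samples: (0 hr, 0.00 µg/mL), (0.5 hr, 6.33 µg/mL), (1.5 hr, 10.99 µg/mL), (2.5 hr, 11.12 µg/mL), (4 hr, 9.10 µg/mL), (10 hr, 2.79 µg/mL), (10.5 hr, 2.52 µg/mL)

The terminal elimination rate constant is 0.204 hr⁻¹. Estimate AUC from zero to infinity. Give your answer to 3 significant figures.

AUC = 85.8 µg/mL·hr

Trapezoidal AUC_0→10.5:
  [0→0.5]: (0.00+6.33)/2 × 0.5 = 1.5825
  [0.5→1.5]: (6.33+10.99)/2 × 1 = 8.66
  [1.5→2.5]: (10.99+11.12)/2 × 1 = 11.055
  [2.5→4]: (11.12+9.10)/2 × 1.5 = 15.165
  [4→10]: (9.10+2.79)/2 × 6 = 35.67
  [10→10.5]: (2.79+2.52)/2 × 0.5 = 1.3275
  Sum = 73.46 µg/mL·hr
Extrapolated tail: C_last / k_e = 2.52 / 0.204 = 12.353
AUC_0→∞ = 73.46 + 12.353 = 85.813 µg/mL·hr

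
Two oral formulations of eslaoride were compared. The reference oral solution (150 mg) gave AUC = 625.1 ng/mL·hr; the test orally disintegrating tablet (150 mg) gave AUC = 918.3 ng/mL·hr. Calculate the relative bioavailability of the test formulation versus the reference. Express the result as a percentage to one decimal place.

F_rel = 146.9%

F_rel = (AUC_test/D_test) / (AUC_ref/D_ref)
      = (918.3/150) / (625.1/150)
      = 6.122 / 4.16733 = 1.4690 = 146.90%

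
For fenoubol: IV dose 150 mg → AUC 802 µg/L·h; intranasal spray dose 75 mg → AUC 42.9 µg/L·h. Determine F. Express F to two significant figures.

F = 0.11

F = (AUC_ev / D_ev) / (AUC_iv / D_iv)
  = (42.9/75) / (802/150)
  = 0.572 / 5.34667 = 0.1070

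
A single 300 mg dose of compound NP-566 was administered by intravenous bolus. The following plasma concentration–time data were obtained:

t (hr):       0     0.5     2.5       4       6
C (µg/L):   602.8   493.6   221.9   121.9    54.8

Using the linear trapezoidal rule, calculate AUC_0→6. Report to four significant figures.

Trapezoidal AUC_0→6:
  [0→0.5]: (602.8+493.6)/2 × 0.5 = 274.1
  [0.5→2.5]: (493.6+221.9)/2 × 2 = 715.5
  [2.5→4]: (221.9+121.9)/2 × 1.5 = 257.85
  [4→6]: (121.9+54.8)/2 × 2 = 176.7
  Sum = 1424.15 µg/L·hr

AUC = 1424 µg/L·hr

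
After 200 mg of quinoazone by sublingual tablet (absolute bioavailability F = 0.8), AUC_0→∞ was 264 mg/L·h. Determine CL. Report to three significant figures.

CL = 0.606 L/h

CL = F × Dose / AUC_0→∞
   = 0.8 × 200 / 264 = 0.606061 L/h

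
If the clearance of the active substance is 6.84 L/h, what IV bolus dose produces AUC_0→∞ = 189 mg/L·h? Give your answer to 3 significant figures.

Dose_iv = CL × AUC_0→∞
     = 6.84 × 189 = 1292.76 mg

Dose = 1290 mg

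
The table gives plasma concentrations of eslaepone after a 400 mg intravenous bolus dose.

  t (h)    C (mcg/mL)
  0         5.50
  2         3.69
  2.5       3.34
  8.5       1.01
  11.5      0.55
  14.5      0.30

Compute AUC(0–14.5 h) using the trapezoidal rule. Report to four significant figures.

AUC = 27.61 mcg/mL·h

Trapezoidal AUC_0→14.5:
  [0→2]: (5.50+3.69)/2 × 2 = 9.19
  [2→2.5]: (3.69+3.34)/2 × 0.5 = 1.7575
  [2.5→8.5]: (3.34+1.01)/2 × 6 = 13.05
  [8.5→11.5]: (1.01+0.55)/2 × 3 = 2.34
  [11.5→14.5]: (0.55+0.30)/2 × 3 = 1.275
  Sum = 27.6125 mcg/mL·h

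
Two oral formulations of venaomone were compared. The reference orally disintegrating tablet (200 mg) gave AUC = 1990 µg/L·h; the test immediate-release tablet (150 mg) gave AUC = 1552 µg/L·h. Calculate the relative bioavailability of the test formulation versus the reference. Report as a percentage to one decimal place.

F_rel = (AUC_test/D_test) / (AUC_ref/D_ref)
      = (1552/150) / (1990/200)
      = 10.3467 / 9.95 = 1.0399 = 103.99%

F_rel = 104.0%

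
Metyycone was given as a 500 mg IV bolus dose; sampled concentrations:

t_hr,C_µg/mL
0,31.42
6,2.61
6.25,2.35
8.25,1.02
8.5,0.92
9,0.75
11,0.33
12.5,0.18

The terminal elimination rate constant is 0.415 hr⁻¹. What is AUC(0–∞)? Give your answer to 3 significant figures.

AUC = 109 µg/mL·hr

Trapezoidal AUC_0→12.5:
  [0→6]: (31.42+2.61)/2 × 6 = 102.09
  [6→6.25]: (2.61+2.35)/2 × 0.25 = 0.62
  [6.25→8.25]: (2.35+1.02)/2 × 2 = 3.37
  [8.25→8.5]: (1.02+0.92)/2 × 0.25 = 0.2425
  [8.5→9]: (0.92+0.75)/2 × 0.5 = 0.4175
  [9→11]: (0.75+0.33)/2 × 2 = 1.08
  [11→12.5]: (0.33+0.18)/2 × 1.5 = 0.3825
  Sum = 108.2025 µg/mL·hr
Extrapolated tail: C_last / k_e = 0.18 / 0.415 = 0.434
AUC_0→∞ = 108.2025 + 0.434 = 108.6365 µg/mL·hr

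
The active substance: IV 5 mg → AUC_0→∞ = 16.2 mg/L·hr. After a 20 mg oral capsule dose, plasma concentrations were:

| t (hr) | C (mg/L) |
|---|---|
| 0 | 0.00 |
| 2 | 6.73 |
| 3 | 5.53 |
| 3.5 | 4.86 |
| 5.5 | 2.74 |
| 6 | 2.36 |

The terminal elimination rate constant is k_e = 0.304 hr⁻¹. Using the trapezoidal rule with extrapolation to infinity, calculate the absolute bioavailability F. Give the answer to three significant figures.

Trapezoidal AUC_0→6 (oral capsule):
  [0→2]: (0.00+6.73)/2 × 2 = 6.73
  [2→3]: (6.73+5.53)/2 × 1 = 6.13
  [3→3.5]: (5.53+4.86)/2 × 0.5 = 2.5975
  [3.5→5.5]: (4.86+2.74)/2 × 2 = 7.6
  [5.5→6]: (2.74+2.36)/2 × 0.5 = 1.275
  Sum = 24.3325 mg/L·hr
Tail: C_last/k_e = 2.36/0.304 = 7.763
AUC_0→∞ (oral capsule) = 24.3325 + 7.763 = 32.0955 mg/L·hr
F = (AUC_ev/D_ev)/(AUC_iv/D_iv) = (32.0955/20)/(16.2/5) = 1.604775/3.24 = 0.4953

F = 0.495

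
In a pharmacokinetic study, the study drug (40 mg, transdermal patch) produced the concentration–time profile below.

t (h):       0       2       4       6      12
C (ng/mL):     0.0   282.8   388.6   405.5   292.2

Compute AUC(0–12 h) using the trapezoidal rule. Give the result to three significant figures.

Trapezoidal AUC_0→12:
  [0→2]: (0.0+282.8)/2 × 2 = 282.8
  [2→4]: (282.8+388.6)/2 × 2 = 671.4
  [4→6]: (388.6+405.5)/2 × 2 = 794.1
  [6→12]: (405.5+292.2)/2 × 6 = 2093.1
  Sum = 3841.4 ng/mL·h

AUC = 3840 ng/mL·h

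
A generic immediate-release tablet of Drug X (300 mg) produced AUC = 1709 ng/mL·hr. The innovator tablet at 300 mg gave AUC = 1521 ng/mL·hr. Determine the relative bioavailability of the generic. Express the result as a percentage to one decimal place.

F_rel = 112.4%

F_rel = (AUC_test/D_test) / (AUC_ref/D_ref)
      = (1709/300) / (1521/300)
      = 5.69667 / 5.07 = 1.1236 = 112.36%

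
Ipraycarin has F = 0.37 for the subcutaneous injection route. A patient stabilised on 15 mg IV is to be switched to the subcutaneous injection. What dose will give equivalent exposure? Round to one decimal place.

D_subcutaneous = 40.5 mg

For equal systemic exposure: F × D_ev = D_iv
D_ev = D_iv / F = 15 / 0.37 = 40.5405 mg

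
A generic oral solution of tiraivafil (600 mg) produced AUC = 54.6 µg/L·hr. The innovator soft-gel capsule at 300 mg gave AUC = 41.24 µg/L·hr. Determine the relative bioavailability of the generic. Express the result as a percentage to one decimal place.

F_rel = (AUC_test/D_test) / (AUC_ref/D_ref)
      = (54.6/600) / (41.24/300)
      = 0.091 / 0.137467 = 0.6620 = 66.20%

F_rel = 66.2%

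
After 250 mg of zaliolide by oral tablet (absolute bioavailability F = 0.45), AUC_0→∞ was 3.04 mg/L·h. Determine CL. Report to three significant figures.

CL = 37.0 L/h

CL = F × Dose / AUC_0→∞
   = 0.45 × 250 / 3.04 = 37.0066 L/h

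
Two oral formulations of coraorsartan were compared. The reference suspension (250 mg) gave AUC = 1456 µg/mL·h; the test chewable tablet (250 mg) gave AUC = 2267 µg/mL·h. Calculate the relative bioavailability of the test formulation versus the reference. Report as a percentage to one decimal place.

F_rel = (AUC_test/D_test) / (AUC_ref/D_ref)
      = (2267/250) / (1456/250)
      = 9.068 / 5.824 = 1.5570 = 155.70%

F_rel = 155.7%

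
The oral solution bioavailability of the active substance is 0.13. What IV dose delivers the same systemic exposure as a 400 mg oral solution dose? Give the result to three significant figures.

Systemic exposure from an extravascular dose = F × D_ev, so the equivalent IV dose is F × D_ev.
D_iv = F × D_ev = 0.13 × 400 = 52 mg

D_iv = 52.0 mg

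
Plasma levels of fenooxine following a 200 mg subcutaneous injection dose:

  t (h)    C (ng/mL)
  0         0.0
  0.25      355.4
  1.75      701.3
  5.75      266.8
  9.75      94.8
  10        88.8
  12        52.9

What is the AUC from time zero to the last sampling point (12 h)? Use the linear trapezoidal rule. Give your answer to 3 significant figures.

Trapezoidal AUC_0→12:
  [0→0.25]: (0.0+355.4)/2 × 0.25 = 44.425
  [0.25→1.75]: (355.4+701.3)/2 × 1.5 = 792.525
  [1.75→5.75]: (701.3+266.8)/2 × 4 = 1936.2
  [5.75→9.75]: (266.8+94.8)/2 × 4 = 723.2
  [9.75→10]: (94.8+88.8)/2 × 0.25 = 22.95
  [10→12]: (88.8+52.9)/2 × 2 = 141.7
  Sum = 3661.0 ng/mL·h

AUC = 3660 ng/mL·h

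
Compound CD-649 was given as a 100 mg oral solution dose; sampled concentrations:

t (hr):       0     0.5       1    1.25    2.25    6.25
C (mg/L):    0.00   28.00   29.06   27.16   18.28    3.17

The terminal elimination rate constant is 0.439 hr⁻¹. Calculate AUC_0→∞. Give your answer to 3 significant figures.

AUC = 101 mg/L·hr

Trapezoidal AUC_0→6.25:
  [0→0.5]: (0.00+28.00)/2 × 0.5 = 7.0
  [0.5→1]: (28.00+29.06)/2 × 0.5 = 14.265
  [1→1.25]: (29.06+27.16)/2 × 0.25 = 7.0275
  [1.25→2.25]: (27.16+18.28)/2 × 1 = 22.72
  [2.25→6.25]: (18.28+3.17)/2 × 4 = 42.9
  Sum = 93.9125 mg/L·hr
Extrapolated tail: C_last / k_e = 3.17 / 0.439 = 7.221
AUC_0→∞ = 93.9125 + 7.221 = 101.1335 mg/L·hr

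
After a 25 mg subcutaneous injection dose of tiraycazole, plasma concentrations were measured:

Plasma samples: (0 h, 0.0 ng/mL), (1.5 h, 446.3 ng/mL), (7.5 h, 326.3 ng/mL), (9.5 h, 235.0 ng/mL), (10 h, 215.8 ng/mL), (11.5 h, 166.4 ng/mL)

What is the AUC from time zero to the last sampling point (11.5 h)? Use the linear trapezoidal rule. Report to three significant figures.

Trapezoidal AUC_0→11.5:
  [0→1.5]: (0.0+446.3)/2 × 1.5 = 334.725
  [1.5→7.5]: (446.3+326.3)/2 × 6 = 2317.8
  [7.5→9.5]: (326.3+235.0)/2 × 2 = 561.3
  [9.5→10]: (235.0+215.8)/2 × 0.5 = 112.7
  [10→11.5]: (215.8+166.4)/2 × 1.5 = 286.65
  Sum = 3613.175 ng/mL·h

AUC = 3610 ng/mL·h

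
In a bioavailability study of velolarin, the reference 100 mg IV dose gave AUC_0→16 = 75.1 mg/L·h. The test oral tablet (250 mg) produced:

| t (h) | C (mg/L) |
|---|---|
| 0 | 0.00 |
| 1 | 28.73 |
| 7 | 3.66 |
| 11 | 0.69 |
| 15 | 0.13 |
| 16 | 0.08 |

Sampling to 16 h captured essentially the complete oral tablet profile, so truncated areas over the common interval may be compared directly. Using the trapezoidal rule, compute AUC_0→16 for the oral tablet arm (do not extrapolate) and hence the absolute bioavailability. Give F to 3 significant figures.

Trapezoidal AUC_0→16 (oral tablet):
  [0→1]: (0.00+28.73)/2 × 1 = 14.365
  [1→7]: (28.73+3.66)/2 × 6 = 97.17
  [7→11]: (3.66+0.69)/2 × 4 = 8.7
  [11→15]: (0.69+0.13)/2 × 4 = 1.64
  [15→16]: (0.13+0.08)/2 × 1 = 0.105
  Sum = 121.98 mg/L·h
F = (AUC_ev/D_ev)/(AUC_iv/D_iv) = (121.98/250)/(75.1/100) = 0.48792/0.751 = 0.6497

F = 0.650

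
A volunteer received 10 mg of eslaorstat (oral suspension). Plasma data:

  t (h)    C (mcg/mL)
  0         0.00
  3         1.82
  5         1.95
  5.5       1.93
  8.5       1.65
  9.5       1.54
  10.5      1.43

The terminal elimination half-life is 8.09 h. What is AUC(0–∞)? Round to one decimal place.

AUC = 32.6 mcg/mL·h

Trapezoidal AUC_0→10.5:
  [0→3]: (0.00+1.82)/2 × 3 = 2.73
  [3→5]: (1.82+1.95)/2 × 2 = 3.77
  [5→5.5]: (1.95+1.93)/2 × 0.5 = 0.97
  [5.5→8.5]: (1.93+1.65)/2 × 3 = 5.37
  [8.5→9.5]: (1.65+1.54)/2 × 1 = 1.595
  [9.5→10.5]: (1.54+1.43)/2 × 1 = 1.485
  Sum = 15.92 mcg/mL·h
k_e = ln2 / t½ = 0.693147 / 8.09 = 0.0857 h^-1
Extrapolated tail: C_last / k_e = 1.43 / 0.0857 = 16.686
AUC_0→∞ = 15.92 + 16.686 = 32.606 mcg/mL·h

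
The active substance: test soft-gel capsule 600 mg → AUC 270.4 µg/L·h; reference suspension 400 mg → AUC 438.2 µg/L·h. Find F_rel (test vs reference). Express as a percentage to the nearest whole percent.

F_rel = (AUC_test/D_test) / (AUC_ref/D_ref)
      = (270.4/600) / (438.2/400)
      = 0.450667 / 1.0955 = 0.4114 = 41.14%

F_rel = 41%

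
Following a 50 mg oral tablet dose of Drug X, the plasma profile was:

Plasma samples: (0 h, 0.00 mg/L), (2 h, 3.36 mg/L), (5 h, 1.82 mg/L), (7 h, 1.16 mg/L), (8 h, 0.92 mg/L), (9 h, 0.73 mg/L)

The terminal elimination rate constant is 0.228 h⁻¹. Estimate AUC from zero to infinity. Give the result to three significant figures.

Trapezoidal AUC_0→9:
  [0→2]: (0.00+3.36)/2 × 2 = 3.36
  [2→5]: (3.36+1.82)/2 × 3 = 7.77
  [5→7]: (1.82+1.16)/2 × 2 = 2.98
  [7→8]: (1.16+0.92)/2 × 1 = 1.04
  [8→9]: (0.92+0.73)/2 × 1 = 0.825
  Sum = 15.975 mg/L·h
Extrapolated tail: C_last / k_e = 0.73 / 0.228 = 3.202
AUC_0→∞ = 15.975 + 3.202 = 19.177 mg/L·h

AUC = 19.2 mg/L·h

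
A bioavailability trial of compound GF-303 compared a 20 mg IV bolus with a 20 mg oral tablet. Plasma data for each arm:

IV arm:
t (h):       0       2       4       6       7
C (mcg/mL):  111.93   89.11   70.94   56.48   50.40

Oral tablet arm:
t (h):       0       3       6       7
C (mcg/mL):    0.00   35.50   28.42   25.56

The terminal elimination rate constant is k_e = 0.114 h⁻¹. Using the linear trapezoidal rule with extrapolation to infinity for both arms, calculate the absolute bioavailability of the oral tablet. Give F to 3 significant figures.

F = 0.407

Trapezoidal AUC_0→7 (IV):
  [0→2]: (111.93+89.11)/2 × 2 = 201.04
  [2→4]: (89.11+70.94)/2 × 2 = 160.05
  [4→6]: (70.94+56.48)/2 × 2 = 127.42
  [6→7]: (56.48+50.40)/2 × 1 = 53.44
  Sum = 541.95 mcg/mL·h
IV tail: 50.40/0.114 = 442.105; AUC_iv,0→∞ = 541.95 + 442.105 = 984.055 mcg/mL·h
Trapezoidal AUC_0→7 (oral tablet):
  [0→3]: (0.00+35.50)/2 × 3 = 53.25
  [3→6]: (35.50+28.42)/2 × 3 = 95.88
  [6→7]: (28.42+25.56)/2 × 1 = 26.99
  Sum = 176.12 mcg/mL·h
oral tablet tail: 25.56/0.114 = 224.211; AUC_ev,0→∞ = 176.12 + 224.211 = 400.331 mcg/mL·h
F = (AUC_ev/D_ev)/(AUC_iv/D_iv) = (400.331/20)/(984.055/20) = 20.01655/49.20275 = 0.4068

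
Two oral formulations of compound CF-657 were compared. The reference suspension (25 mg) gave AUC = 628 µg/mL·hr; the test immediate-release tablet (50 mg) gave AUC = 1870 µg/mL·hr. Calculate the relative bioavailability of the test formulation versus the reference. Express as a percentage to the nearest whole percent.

F_rel = (AUC_test/D_test) / (AUC_ref/D_ref)
      = (1870/50) / (628/25)
      = 37.4 / 25.12 = 1.4889 = 148.89%

F_rel = 149%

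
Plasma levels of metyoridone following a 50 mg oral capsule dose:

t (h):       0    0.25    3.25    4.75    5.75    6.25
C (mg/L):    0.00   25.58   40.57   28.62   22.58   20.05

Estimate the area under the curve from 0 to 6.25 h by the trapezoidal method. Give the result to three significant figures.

Trapezoidal AUC_0→6.25:
  [0→0.25]: (0.00+25.58)/2 × 0.25 = 3.1975
  [0.25→3.25]: (25.58+40.57)/2 × 3 = 99.225
  [3.25→4.75]: (40.57+28.62)/2 × 1.5 = 51.8925
  [4.75→5.75]: (28.62+22.58)/2 × 1 = 25.6
  [5.75→6.25]: (22.58+20.05)/2 × 0.5 = 10.6575
  Sum = 190.5725 mg/L·h

AUC = 191 mg/L·h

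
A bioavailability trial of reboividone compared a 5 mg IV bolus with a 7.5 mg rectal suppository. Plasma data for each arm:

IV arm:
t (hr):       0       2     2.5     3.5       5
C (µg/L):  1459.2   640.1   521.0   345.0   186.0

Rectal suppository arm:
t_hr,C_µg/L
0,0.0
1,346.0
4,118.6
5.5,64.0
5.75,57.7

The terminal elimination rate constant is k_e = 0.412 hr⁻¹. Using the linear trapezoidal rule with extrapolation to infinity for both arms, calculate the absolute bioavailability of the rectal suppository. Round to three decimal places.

Trapezoidal AUC_0→5 (IV):
  [0→2]: (1459.2+640.1)/2 × 2 = 2099.3
  [2→2.5]: (640.1+521.0)/2 × 0.5 = 290.275
  [2.5→3.5]: (521.0+345.0)/2 × 1 = 433.0
  [3.5→5]: (345.0+186.0)/2 × 1.5 = 398.25
  Sum = 3220.825 µg/L·hr
IV tail: 186.0/0.412 = 451.456; AUC_iv,0→∞ = 3220.825 + 451.456 = 3672.281 µg/L·hr
Trapezoidal AUC_0→5.75 (rectal suppository):
  [0→1]: (0.0+346.0)/2 × 1 = 173.0
  [1→4]: (346.0+118.6)/2 × 3 = 696.9
  [4→5.5]: (118.6+64.0)/2 × 1.5 = 136.95
  [5.5→5.75]: (64.0+57.7)/2 × 0.25 = 15.2125
  Sum = 1022.0625 µg/L·hr
rectal suppository tail: 57.7/0.412 = 140.049; AUC_ev,0→∞ = 1022.0625 + 140.049 = 1162.1115 µg/L·hr
F = (AUC_ev/D_ev)/(AUC_iv/D_iv) = (1162.1115/7.5)/(3672.281/5) = 154.9482/734.4562 = 0.2110

F = 0.211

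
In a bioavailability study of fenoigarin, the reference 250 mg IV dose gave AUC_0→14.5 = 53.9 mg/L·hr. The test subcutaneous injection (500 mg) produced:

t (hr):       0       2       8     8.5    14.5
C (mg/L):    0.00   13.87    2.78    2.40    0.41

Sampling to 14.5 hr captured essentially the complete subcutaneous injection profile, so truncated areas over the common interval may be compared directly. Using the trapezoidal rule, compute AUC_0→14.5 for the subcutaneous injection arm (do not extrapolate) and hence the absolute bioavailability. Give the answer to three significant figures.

F = 0.682

Trapezoidal AUC_0→14.5 (subcutaneous injection):
  [0→2]: (0.00+13.87)/2 × 2 = 13.87
  [2→8]: (13.87+2.78)/2 × 6 = 49.95
  [8→8.5]: (2.78+2.40)/2 × 0.5 = 1.295
  [8.5→14.5]: (2.40+0.41)/2 × 6 = 8.43
  Sum = 73.545 mg/L·hr
F = (AUC_ev/D_ev)/(AUC_iv/D_iv) = (73.545/500)/(53.9/250) = 0.14709/0.2156 = 0.6822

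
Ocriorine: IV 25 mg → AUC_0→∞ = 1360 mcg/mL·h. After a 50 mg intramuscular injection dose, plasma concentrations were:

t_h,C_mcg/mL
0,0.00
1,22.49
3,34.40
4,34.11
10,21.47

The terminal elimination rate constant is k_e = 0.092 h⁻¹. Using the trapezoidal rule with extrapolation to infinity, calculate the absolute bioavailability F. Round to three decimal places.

Trapezoidal AUC_0→10 (intramuscular injection):
  [0→1]: (0.00+22.49)/2 × 1 = 11.245
  [1→3]: (22.49+34.40)/2 × 2 = 56.89
  [3→4]: (34.40+34.11)/2 × 1 = 34.255
  [4→10]: (34.11+21.47)/2 × 6 = 166.74
  Sum = 269.13 mcg/mL·h
Tail: C_last/k_e = 21.47/0.092 = 233.370
AUC_0→∞ (intramuscular injection) = 269.13 + 233.370 = 502.5 mcg/mL·h
F = (AUC_ev/D_ev)/(AUC_iv/D_iv) = (502.5/50)/(1360/25) = 10.05/54.4 = 0.1847

F = 0.185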